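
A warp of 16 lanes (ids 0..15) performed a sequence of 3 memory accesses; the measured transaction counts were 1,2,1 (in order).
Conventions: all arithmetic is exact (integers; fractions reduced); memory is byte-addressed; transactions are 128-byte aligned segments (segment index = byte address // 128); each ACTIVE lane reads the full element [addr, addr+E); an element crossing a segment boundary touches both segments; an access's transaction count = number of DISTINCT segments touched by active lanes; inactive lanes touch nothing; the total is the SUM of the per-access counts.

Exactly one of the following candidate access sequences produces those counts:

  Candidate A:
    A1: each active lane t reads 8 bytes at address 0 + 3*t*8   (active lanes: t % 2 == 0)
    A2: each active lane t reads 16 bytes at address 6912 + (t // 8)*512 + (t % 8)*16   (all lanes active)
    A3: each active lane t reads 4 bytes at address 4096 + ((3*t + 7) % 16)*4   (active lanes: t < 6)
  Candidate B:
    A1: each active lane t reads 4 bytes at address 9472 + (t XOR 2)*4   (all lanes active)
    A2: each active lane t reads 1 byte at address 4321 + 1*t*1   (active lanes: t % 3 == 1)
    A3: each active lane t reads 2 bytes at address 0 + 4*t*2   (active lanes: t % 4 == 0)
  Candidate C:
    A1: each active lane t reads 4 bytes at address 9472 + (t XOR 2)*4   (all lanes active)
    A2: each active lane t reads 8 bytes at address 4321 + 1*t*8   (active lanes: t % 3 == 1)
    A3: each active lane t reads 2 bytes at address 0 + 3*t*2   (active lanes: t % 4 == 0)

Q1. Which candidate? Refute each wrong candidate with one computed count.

A: A1 gives 3 transactions, not 1
B: A2 gives 1 transaction, not 2
C: all counts match (1,2,1)

Answer: C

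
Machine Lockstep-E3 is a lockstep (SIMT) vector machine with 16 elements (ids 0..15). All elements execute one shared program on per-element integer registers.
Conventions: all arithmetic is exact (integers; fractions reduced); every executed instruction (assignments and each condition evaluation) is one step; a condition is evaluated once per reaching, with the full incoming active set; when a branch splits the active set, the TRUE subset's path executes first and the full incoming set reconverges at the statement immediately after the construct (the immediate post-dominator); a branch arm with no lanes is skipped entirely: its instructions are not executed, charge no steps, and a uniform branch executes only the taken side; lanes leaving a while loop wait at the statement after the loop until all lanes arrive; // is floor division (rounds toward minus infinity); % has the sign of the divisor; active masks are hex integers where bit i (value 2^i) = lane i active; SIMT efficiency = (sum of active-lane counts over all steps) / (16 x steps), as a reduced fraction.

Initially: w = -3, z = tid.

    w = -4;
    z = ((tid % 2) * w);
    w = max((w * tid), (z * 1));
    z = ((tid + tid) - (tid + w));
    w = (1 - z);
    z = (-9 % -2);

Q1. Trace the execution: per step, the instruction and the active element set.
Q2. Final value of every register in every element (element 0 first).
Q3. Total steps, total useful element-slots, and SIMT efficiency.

step 0: w <- -4                      0xffff
step 1: z <- ((tid % 2) * w)         0xffff
step 2: w <- max((w * tid), (z * 1)) 0xffff
step 3: z <- ((tid + tid) - (tid + w)) 0xffff
step 4: w <- (1 - z)                 0xffff
step 5: z <- (-9 % -2)               0xffff

Answer: 6 steps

w: 1,-4,-1,-6,-3,-8,-5,-10,-7,-12,-9,-14,-11,-16,-13,-18
z: -1,-1,-1,-1,-1,-1,-1,-1,-1,-1,-1,-1,-1,-1,-1,-1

steps = 6; useful = 96; efficiency = 96/96 = 1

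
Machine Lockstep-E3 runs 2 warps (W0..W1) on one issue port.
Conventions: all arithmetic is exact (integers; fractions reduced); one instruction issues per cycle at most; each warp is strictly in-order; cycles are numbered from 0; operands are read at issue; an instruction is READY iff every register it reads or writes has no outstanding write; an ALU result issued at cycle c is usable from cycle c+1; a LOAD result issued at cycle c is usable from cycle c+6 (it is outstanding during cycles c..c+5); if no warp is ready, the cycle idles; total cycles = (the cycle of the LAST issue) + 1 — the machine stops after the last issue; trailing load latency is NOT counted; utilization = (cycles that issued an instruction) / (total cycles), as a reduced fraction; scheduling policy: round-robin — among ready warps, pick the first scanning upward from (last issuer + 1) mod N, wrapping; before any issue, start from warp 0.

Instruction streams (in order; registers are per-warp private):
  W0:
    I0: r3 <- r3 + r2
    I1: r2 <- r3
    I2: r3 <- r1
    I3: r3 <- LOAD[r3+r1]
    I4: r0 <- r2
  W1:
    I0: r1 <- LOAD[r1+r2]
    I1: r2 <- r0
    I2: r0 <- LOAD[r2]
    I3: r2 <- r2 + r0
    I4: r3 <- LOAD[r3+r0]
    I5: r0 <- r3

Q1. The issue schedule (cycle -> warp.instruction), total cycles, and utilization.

cycle 0: W0.I0
cycle 1: W1.I0
cycle 2: W0.I1
cycle 3: W1.I1
cycle 4: W0.I2
cycle 5: W1.I2
cycle 6: W0.I3
cycle 7: W0.I4
cycle 8: idle
cycle 9: idle
cycle 10: idle
cycle 11: W1.I3
cycle 12: W1.I4
cycle 13: idle
cycle 14: idle
cycle 15: idle
cycle 16: idle
cycle 17: idle
cycle 18: W1.I5

Answer: 19 cycles, utilization 11/19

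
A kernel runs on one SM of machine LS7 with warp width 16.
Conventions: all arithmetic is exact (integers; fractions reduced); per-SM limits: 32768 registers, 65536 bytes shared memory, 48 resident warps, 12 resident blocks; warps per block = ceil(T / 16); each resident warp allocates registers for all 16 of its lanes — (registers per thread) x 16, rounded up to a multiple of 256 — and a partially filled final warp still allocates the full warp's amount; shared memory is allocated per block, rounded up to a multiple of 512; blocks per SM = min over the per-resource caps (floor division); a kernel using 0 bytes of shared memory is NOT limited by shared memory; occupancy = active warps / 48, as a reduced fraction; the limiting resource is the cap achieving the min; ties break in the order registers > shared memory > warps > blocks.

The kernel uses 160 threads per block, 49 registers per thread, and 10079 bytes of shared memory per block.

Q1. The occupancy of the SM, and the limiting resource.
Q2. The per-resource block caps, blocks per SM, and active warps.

Answer: occupancy 5/8, limited by registers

registers: 3 blocks
shared memory: 6 blocks
warps: 4 blocks
blocks: 12 blocks

Answer: 3 blocks, 30 active warps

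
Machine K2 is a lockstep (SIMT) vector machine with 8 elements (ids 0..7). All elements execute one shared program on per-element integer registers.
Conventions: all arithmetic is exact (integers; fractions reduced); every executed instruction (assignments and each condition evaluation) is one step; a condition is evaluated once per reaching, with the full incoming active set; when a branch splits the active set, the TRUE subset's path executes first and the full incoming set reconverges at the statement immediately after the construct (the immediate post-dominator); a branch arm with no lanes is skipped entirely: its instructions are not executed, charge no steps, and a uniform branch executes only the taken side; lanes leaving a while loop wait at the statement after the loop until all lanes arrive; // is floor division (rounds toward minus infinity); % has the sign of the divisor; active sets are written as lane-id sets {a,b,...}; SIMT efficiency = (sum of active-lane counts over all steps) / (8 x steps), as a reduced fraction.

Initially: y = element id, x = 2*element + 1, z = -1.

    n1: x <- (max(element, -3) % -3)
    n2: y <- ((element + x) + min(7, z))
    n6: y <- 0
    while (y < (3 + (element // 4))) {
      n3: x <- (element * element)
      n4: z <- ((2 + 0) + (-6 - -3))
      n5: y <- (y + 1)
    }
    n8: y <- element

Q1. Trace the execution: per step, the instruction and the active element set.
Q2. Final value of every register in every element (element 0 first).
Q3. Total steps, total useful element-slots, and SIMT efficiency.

step 0: x <- (max(element, -3) % -3) {0,1,2,3,4,5,6,7}
step 1: y <- ((element + x) + min(7, z)) {0,1,2,3,4,5,6,7}
step 2: y <- 0                       {0,1,2,3,4,5,6,7}
step 3: eval (y < (3 + (element // 4))) {0,1,2,3,4,5,6,7}
step 4: x <- (element * element)     {0,1,2,3,4,5,6,7}
step 5: z <- ((2 + 0) + (-6 - -3))   {0,1,2,3,4,5,6,7}
step 6: y <- (y + 1)                 {0,1,2,3,4,5,6,7}
step 7: eval (y < (3 + (element // 4))) {0,1,2,3,4,5,6,7}
step 8: x <- (element * element)     {0,1,2,3,4,5,6,7}
step 9: z <- ((2 + 0) + (-6 - -3))   {0,1,2,3,4,5,6,7}
step 10: y <- (y + 1)                 {0,1,2,3,4,5,6,7}
step 11: eval (y < (3 + (element // 4))) {0,1,2,3,4,5,6,7}
step 12: x <- (element * element)     {0,1,2,3,4,5,6,7}
step 13: z <- ((2 + 0) + (-6 - -3))   {0,1,2,3,4,5,6,7}
step 14: y <- (y + 1)                 {0,1,2,3,4,5,6,7}
step 15: eval (y < (3 + (element // 4))) {0,1,2,3,4,5,6,7}
step 16: x <- (element * element)     {4,5,6,7}
step 17: z <- ((2 + 0) + (-6 - -3))   {4,5,6,7}
step 18: y <- (y + 1)                 {4,5,6,7}
step 19: eval (y < (3 + (element // 4))) {4,5,6,7}
step 20: y <- element                 {0,1,2,3,4,5,6,7}

Answer: 21 steps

y: 0,1,2,3,4,5,6,7
x: 0,1,4,9,16,25,36,49
z: -1,-1,-1,-1,-1,-1,-1,-1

steps = 21; useful = 152; efficiency = 152/168 = 19/21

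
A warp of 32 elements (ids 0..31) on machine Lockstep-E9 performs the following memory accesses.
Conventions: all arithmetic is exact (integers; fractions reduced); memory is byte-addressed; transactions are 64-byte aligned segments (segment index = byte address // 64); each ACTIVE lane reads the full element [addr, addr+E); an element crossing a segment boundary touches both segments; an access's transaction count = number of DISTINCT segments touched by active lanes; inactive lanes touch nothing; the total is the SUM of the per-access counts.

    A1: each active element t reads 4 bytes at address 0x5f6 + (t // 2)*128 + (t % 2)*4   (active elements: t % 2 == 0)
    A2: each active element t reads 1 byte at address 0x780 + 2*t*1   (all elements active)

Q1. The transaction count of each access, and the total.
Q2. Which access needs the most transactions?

A1: 16 transactions
A2: 1 transaction

Answer: 16,1; total 17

Answer: A1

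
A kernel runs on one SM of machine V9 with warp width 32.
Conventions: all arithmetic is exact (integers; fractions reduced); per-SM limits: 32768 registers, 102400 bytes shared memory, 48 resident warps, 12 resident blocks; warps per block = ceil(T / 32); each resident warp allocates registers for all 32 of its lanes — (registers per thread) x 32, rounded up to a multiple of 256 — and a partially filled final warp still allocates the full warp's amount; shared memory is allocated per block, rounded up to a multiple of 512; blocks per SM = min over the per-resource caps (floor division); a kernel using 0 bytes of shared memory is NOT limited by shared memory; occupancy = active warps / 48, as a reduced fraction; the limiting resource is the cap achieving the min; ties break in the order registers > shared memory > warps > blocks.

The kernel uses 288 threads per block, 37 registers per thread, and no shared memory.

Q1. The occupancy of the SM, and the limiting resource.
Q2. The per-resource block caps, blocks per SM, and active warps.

Answer: occupancy 3/8, limited by registers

registers: 2 blocks
shared memory: no limit (kernel uses none)
warps: 5 blocks
blocks: 12 blocks

Answer: 2 blocks, 18 active warps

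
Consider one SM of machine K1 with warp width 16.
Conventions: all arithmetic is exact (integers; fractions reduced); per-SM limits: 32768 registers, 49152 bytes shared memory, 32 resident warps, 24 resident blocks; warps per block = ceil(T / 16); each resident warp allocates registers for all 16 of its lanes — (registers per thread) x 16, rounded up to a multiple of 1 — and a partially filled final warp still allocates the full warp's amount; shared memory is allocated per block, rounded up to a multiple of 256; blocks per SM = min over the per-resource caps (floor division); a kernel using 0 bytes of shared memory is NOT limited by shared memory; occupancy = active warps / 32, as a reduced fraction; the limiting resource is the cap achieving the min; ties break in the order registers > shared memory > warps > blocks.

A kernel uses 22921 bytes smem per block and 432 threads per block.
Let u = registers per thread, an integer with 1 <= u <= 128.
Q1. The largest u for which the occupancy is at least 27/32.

Answer: u = 75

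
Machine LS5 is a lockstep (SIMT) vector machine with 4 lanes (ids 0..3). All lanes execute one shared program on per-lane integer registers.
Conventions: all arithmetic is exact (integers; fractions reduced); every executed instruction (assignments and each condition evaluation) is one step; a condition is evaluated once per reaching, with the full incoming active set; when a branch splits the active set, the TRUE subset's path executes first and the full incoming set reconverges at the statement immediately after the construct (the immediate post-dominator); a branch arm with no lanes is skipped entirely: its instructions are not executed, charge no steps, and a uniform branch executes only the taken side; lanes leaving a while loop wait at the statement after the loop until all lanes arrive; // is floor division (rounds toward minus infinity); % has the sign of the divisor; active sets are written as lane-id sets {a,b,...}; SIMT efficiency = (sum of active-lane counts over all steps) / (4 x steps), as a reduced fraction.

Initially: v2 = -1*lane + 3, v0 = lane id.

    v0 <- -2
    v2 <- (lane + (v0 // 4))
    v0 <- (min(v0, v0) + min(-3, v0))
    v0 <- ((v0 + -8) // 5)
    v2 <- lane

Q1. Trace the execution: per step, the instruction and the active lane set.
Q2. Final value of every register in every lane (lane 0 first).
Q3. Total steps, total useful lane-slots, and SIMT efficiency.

step 0: v0 <- -2                     {0,1,2,3}
step 1: v2 <- (lane + (v0 // 4))     {0,1,2,3}
step 2: v0 <- (min(v0, v0) + min(-3, v0)) {0,1,2,3}
step 3: v0 <- ((v0 + -8) // 5)       {0,1,2,3}
step 4: v2 <- lane                   {0,1,2,3}

Answer: 5 steps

v2: 0,1,2,3
v0: -3,-3,-3,-3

steps = 5; useful = 20; efficiency = 20/20 = 1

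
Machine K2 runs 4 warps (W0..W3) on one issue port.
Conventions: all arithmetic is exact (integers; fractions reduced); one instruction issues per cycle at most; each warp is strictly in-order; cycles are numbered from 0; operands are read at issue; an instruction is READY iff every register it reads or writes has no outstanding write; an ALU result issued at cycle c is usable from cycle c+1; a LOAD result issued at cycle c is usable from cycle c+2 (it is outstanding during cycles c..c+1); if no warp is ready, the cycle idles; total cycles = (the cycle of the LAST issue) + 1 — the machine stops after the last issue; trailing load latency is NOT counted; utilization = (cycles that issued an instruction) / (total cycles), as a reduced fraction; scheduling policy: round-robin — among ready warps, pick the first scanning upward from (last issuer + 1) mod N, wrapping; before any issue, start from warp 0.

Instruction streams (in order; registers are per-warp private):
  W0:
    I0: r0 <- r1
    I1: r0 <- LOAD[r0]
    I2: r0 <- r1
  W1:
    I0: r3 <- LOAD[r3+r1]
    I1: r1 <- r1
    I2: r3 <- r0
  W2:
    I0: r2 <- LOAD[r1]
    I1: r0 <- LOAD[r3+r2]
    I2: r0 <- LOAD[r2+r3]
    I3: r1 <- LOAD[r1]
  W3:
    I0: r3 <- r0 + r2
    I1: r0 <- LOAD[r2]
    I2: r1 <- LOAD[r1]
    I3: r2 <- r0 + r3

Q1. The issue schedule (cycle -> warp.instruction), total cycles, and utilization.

cycle 0: W0.I0
cycle 1: W1.I0
cycle 2: W2.I0
cycle 3: W3.I0
cycle 4: W0.I1
cycle 5: W1.I1
cycle 6: W2.I1
cycle 7: W3.I1
cycle 8: W0.I2
cycle 9: W1.I2
cycle 10: W2.I2
cycle 11: W3.I2
cycle 12: W2.I3
cycle 13: W3.I3

Answer: 14 cycles, utilization 1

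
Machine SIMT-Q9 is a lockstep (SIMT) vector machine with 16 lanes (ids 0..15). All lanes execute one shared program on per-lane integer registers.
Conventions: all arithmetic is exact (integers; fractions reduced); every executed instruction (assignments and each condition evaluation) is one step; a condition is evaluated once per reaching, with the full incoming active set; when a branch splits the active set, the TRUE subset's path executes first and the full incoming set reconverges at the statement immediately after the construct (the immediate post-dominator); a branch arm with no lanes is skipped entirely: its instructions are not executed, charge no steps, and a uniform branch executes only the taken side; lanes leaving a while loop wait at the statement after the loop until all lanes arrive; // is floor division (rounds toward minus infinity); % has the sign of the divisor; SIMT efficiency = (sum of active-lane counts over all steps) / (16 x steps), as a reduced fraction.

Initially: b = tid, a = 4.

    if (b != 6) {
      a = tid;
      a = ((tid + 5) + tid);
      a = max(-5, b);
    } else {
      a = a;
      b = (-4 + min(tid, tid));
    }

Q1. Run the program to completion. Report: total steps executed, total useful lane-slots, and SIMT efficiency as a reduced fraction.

Answer: 6 steps, 63 useful, 21/32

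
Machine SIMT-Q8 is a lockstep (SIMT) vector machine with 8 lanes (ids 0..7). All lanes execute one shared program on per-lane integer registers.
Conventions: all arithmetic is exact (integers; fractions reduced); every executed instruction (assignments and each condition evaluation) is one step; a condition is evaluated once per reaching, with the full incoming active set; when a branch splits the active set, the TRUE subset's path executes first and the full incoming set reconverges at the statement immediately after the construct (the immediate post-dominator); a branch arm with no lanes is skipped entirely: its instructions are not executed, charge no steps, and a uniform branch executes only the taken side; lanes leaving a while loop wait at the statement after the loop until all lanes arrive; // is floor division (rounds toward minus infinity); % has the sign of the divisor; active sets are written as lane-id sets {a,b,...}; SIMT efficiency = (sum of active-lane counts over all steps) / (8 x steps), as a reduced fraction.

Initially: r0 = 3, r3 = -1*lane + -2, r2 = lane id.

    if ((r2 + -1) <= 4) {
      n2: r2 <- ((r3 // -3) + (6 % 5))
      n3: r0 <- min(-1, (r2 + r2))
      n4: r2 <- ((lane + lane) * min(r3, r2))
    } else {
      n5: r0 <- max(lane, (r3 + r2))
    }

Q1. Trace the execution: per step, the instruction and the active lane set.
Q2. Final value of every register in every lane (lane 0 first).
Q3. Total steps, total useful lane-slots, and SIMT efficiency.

step 0: eval ((r2 + -1) <= 4)        {0,1,2,3,4,5,6,7}
step 1: r2 <- ((r3 // -3) + (6 % 5)) {0,1,2,3,4,5}
step 2: r0 <- min(-1, (r2 + r2))     {0,1,2,3,4,5}
step 3: r2 <- ((lane + lane) * min(r3, r2)) {0,1,2,3,4,5}
step 4: r0 <- max(lane, (r3 + r2))   {6,7}

Answer: 5 steps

r0: -1,-1,-1,-1,-1,-1,6,7
r3: -2,-3,-4,-5,-6,-7,-8,-9
r2: 0,-6,-16,-30,-48,-70,6,7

steps = 5; useful = 28; efficiency = 28/40 = 7/10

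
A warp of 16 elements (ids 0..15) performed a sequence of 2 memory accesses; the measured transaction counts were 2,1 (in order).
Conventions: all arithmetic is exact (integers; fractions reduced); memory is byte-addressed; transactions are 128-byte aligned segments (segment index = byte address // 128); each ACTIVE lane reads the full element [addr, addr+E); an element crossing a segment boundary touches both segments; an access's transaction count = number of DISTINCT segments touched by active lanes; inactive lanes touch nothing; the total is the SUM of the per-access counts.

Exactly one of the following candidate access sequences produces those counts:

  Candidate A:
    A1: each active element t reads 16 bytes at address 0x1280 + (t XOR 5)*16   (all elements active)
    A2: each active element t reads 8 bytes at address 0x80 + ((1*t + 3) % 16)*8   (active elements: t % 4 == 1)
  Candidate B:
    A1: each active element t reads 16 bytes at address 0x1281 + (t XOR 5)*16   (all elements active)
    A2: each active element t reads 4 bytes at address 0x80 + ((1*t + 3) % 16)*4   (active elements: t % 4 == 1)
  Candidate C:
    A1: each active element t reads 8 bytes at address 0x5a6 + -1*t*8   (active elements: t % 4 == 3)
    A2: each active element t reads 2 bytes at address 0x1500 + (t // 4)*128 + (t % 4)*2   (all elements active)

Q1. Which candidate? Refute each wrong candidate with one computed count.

B: A1 gives 3 transactions, not 2
C: A2 gives 4 transactions, not 1
A: all counts match (2,1)

Answer: A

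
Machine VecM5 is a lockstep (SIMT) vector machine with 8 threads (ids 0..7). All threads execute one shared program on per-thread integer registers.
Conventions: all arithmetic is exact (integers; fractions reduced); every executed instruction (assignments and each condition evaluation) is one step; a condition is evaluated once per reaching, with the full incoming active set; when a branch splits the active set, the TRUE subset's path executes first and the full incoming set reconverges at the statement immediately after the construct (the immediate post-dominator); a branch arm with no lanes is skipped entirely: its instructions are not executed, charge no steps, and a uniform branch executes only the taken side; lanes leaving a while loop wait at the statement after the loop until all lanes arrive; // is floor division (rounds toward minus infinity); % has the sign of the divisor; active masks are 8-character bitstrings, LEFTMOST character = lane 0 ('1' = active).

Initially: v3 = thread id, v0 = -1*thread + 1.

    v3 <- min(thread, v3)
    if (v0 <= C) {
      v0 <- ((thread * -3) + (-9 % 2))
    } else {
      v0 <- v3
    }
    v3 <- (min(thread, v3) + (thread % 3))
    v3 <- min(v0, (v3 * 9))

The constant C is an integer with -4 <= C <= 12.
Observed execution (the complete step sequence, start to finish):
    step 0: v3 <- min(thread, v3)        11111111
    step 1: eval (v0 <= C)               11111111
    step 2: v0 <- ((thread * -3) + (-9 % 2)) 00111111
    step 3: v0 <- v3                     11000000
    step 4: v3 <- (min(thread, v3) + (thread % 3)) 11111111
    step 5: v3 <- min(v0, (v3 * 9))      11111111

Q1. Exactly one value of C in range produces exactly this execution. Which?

Answer: C = -1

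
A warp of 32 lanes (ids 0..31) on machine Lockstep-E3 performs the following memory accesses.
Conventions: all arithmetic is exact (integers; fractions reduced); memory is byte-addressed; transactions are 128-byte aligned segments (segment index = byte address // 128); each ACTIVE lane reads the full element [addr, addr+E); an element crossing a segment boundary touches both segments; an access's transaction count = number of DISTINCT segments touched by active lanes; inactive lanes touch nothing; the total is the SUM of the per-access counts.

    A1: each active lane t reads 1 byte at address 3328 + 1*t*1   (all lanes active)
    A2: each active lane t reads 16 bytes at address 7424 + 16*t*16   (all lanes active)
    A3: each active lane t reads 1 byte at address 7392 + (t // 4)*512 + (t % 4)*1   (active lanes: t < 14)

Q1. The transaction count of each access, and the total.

A1: 1 transaction
A2: 32 transactions
A3: 4 transactions

Answer: 1,32,4; total 37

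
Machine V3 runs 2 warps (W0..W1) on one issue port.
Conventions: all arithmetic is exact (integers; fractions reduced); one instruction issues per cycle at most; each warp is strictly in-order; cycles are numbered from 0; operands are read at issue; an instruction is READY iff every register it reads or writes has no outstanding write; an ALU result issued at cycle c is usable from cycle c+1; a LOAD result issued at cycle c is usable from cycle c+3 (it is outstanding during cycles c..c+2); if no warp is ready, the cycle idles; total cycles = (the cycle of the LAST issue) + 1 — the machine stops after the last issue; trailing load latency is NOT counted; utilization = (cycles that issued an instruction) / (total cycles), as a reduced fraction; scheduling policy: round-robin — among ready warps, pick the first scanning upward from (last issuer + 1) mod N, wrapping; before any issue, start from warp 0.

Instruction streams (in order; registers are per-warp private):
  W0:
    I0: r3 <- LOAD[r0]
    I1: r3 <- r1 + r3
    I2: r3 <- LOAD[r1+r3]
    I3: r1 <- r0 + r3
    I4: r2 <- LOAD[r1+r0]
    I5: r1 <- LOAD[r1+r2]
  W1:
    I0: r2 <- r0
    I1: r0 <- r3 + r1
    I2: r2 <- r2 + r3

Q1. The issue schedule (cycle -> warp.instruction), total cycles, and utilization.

cycle 0: W0.I0
cycle 1: W1.I0
cycle 2: W1.I1
cycle 3: W0.I1
cycle 4: W1.I2
cycle 5: W0.I2
cycle 6: idle
cycle 7: idle
cycle 8: W0.I3
cycle 9: W0.I4
cycle 10: idle
cycle 11: idle
cycle 12: W0.I5

Answer: 13 cycles, utilization 9/13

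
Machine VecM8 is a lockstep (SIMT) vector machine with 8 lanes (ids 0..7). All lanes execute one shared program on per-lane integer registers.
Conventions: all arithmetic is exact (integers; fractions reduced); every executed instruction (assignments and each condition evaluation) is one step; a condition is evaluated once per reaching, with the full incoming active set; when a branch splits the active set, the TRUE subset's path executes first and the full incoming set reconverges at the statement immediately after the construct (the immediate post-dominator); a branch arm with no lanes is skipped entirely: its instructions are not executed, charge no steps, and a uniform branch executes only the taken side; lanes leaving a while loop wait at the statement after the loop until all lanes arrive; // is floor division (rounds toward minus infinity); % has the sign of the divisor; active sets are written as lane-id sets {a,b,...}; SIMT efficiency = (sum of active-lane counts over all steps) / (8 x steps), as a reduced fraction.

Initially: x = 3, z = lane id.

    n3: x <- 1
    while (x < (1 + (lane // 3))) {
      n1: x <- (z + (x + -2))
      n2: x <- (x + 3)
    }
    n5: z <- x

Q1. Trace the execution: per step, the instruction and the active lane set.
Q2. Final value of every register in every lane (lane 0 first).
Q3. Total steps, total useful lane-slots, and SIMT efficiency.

step 0: x <- 1                       {0,1,2,3,4,5,6,7}
step 1: eval (x < (1 + (lane // 3))) {0,1,2,3,4,5,6,7}
step 2: x <- (z + (x + -2))          {3,4,5,6,7}
step 3: x <- (x + 3)                 {3,4,5,6,7}
step 4: eval (x < (1 + (lane // 3))) {3,4,5,6,7}
step 5: z <- x                       {0,1,2,3,4,5,6,7}

Answer: 6 steps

x: 1,1,1,5,6,7,8,9
z: 1,1,1,5,6,7,8,9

steps = 6; useful = 39; efficiency = 39/48 = 13/16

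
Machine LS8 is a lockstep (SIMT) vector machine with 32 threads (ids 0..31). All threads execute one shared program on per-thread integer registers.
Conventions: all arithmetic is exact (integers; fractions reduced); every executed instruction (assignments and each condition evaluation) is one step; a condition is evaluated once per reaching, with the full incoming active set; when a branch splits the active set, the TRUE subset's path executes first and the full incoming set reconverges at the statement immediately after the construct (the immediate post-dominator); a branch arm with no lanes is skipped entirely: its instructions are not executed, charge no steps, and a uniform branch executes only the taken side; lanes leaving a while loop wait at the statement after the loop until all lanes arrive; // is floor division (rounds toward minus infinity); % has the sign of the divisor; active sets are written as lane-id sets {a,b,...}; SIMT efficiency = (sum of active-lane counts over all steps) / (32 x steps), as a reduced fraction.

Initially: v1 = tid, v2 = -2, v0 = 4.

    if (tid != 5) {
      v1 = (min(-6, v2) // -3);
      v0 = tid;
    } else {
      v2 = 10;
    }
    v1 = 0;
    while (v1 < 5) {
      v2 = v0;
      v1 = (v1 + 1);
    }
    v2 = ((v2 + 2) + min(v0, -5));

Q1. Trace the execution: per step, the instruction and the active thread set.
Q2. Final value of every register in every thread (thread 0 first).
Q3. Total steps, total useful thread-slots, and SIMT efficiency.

step 0: eval (tid != 5)              {0,1,2,3,4,5,6,7,8,9,10,11,12,13,14,15,16,17,18,19,20,21,22,23,24,25,26,27,28,29,30,31}
step 1: v1 <- (min(-6, v2) // -3)    {0,1,2,3,4,6,7,8,9,10,11,12,13,14,15,16,17,18,19,20,21,22,23,24,25,26,27,28,29,30,31}
step 2: v0 <- tid                    {0,1,2,3,4,6,7,8,9,10,11,12,13,14,15,16,17,18,19,20,21,22,23,24,25,26,27,28,29,30,31}
step 3: v2 <- 10                     {5}
step 4: v1 <- 0                      {0,1,2,3,4,5,6,7,8,9,10,11,12,13,14,15,16,17,18,19,20,21,22,23,24,25,26,27,28,29,30,31}
step 5: eval (v1 < 5)                {0,1,2,3,4,5,6,7,8,9,10,11,12,13,14,15,16,17,18,19,20,21,22,23,24,25,26,27,28,29,30,31}
step 6: v2 <- v0                     {0,1,2,3,4,5,6,7,8,9,10,11,12,13,14,15,16,17,18,19,20,21,22,23,24,25,26,27,28,29,30,31}
step 7: v1 <- (v1 + 1)               {0,1,2,3,4,5,6,7,8,9,10,11,12,13,14,15,16,17,18,19,20,21,22,23,24,25,26,27,28,29,30,31}
step 8: eval (v1 < 5)                {0,1,2,3,4,5,6,7,8,9,10,11,12,13,14,15,16,17,18,19,20,21,22,23,24,25,26,27,28,29,30,31}
step 9: v2 <- v0                     {0,1,2,3,4,5,6,7,8,9,10,11,12,13,14,15,16,17,18,19,20,21,22,23,24,25,26,27,28,29,30,31}
step 10: v1 <- (v1 + 1)               {0,1,2,3,4,5,6,7,8,9,10,11,12,13,14,15,16,17,18,19,20,21,22,23,24,25,26,27,28,29,30,31}
step 11: eval (v1 < 5)                {0,1,2,3,4,5,6,7,8,9,10,11,12,13,14,15,16,17,18,19,20,21,22,23,24,25,26,27,28,29,30,31}
step 12: v2 <- v0                     {0,1,2,3,4,5,6,7,8,9,10,11,12,13,14,15,16,17,18,19,20,21,22,23,24,25,26,27,28,29,30,31}
step 13: v1 <- (v1 + 1)               {0,1,2,3,4,5,6,7,8,9,10,11,12,13,14,15,16,17,18,19,20,21,22,23,24,25,26,27,28,29,30,31}
step 14: eval (v1 < 5)                {0,1,2,3,4,5,6,7,8,9,10,11,12,13,14,15,16,17,18,19,20,21,22,23,24,25,26,27,28,29,30,31}
step 15: v2 <- v0                     {0,1,2,3,4,5,6,7,8,9,10,11,12,13,14,15,16,17,18,19,20,21,22,23,24,25,26,27,28,29,30,31}
step 16: v1 <- (v1 + 1)               {0,1,2,3,4,5,6,7,8,9,10,11,12,13,14,15,16,17,18,19,20,21,22,23,24,25,26,27,28,29,30,31}
step 17: eval (v1 < 5)                {0,1,2,3,4,5,6,7,8,9,10,11,12,13,14,15,16,17,18,19,20,21,22,23,24,25,26,27,28,29,30,31}
step 18: v2 <- v0                     {0,1,2,3,4,5,6,7,8,9,10,11,12,13,14,15,16,17,18,19,20,21,22,23,24,25,26,27,28,29,30,31}
step 19: v1 <- (v1 + 1)               {0,1,2,3,4,5,6,7,8,9,10,11,12,13,14,15,16,17,18,19,20,21,22,23,24,25,26,27,28,29,30,31}
step 20: eval (v1 < 5)                {0,1,2,3,4,5,6,7,8,9,10,11,12,13,14,15,16,17,18,19,20,21,22,23,24,25,26,27,28,29,30,31}
step 21: v2 <- ((v2 + 2) + min(v0, -5)) {0,1,2,3,4,5,6,7,8,9,10,11,12,13,14,15,16,17,18,19,20,21,22,23,24,25,26,27,28,29,30,31}

Answer: 22 steps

v1: 5,5,5,5,5,5,5,5,5,5,5,5,5,5,5,5,5,5,5,5,5,5,5,5,5,5,5,5,5,5,5,5
v2: -3,-2,-1,0,1,1,3,4,5,6,7,8,9,10,11,12,13,14,15,16,17,18,19,20,21,22,23,24,25,26,27,28
v0: 0,1,2,3,4,4,6,7,8,9,10,11,12,13,14,15,16,17,18,19,20,21,22,23,24,25,26,27,28,29,30,31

steps = 22; useful = 671; efficiency = 671/704 = 61/64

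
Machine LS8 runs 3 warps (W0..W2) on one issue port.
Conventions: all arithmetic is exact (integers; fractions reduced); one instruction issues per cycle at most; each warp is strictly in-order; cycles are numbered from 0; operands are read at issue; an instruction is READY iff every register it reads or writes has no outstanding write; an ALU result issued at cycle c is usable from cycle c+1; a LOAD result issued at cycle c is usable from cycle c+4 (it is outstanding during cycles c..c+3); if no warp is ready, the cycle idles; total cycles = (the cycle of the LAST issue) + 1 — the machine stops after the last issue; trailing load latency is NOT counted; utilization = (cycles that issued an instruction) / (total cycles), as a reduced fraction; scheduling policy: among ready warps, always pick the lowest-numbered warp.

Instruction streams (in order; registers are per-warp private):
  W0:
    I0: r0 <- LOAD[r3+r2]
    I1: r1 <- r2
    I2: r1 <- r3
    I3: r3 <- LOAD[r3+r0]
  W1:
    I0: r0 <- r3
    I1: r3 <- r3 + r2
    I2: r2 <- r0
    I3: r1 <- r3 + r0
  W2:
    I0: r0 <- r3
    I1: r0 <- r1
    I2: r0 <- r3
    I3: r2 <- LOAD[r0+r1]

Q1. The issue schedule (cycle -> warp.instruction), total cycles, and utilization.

cycle 0: W0.I0
cycle 1: W0.I1
cycle 2: W0.I2
cycle 3: W1.I0
cycle 4: W0.I3
cycle 5: W1.I1
cycle 6: W1.I2
cycle 7: W1.I3
cycle 8: W2.I0
cycle 9: W2.I1
cycle 10: W2.I2
cycle 11: W2.I3

Answer: 12 cycles, utilization 1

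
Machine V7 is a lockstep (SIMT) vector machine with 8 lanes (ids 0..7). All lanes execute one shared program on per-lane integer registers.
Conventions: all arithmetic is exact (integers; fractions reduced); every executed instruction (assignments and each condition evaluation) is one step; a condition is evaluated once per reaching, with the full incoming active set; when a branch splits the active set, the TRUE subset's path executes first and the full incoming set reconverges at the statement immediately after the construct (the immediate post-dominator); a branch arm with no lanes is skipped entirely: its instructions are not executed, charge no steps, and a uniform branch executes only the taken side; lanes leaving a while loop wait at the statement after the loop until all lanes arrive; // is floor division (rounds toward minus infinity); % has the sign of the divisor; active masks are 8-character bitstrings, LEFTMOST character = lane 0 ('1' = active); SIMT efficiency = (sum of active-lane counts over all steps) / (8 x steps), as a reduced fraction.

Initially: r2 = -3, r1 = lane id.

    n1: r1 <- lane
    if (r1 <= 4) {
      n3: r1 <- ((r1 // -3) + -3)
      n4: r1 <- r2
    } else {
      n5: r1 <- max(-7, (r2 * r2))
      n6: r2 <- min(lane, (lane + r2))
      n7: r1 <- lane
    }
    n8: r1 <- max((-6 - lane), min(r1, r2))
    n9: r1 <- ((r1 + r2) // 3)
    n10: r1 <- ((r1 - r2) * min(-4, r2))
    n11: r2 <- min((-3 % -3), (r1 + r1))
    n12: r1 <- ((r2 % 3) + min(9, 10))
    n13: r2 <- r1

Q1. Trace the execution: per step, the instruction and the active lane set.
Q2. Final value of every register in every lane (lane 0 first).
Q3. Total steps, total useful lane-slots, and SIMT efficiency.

step 0: r1 <- lane                   11111111
step 1: eval (r1 <= 4)               11111111
step 2: r1 <- ((r1 // -3) + -3)      11111000
step 3: r1 <- r2                     11111000
step 4: r1 <- max(-7, (r2 * r2))     00000111
step 5: r2 <- min(lane, (lane + r2)) 00000111
step 6: r1 <- lane                   00000111
step 7: r1 <- max((-6 - lane), min(r1, r2)) 11111111
step 8: r1 <- ((r1 + r2) // 3)       11111111
step 9: r1 <- ((r1 - r2) * min(-4, r2)) 11111111
step 10: r2 <- min((-3 % -3), (r1 + r1)) 11111111
step 11: r1 <- ((r2 % 3) + min(9, 10)) 11111111
step 12: r2 <- r1                     11111111

Answer: 13 steps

r2: 10,10,10,10,10,9,9,9
r1: 10,10,10,10,10,9,9,9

steps = 13; useful = 83; efficiency = 83/104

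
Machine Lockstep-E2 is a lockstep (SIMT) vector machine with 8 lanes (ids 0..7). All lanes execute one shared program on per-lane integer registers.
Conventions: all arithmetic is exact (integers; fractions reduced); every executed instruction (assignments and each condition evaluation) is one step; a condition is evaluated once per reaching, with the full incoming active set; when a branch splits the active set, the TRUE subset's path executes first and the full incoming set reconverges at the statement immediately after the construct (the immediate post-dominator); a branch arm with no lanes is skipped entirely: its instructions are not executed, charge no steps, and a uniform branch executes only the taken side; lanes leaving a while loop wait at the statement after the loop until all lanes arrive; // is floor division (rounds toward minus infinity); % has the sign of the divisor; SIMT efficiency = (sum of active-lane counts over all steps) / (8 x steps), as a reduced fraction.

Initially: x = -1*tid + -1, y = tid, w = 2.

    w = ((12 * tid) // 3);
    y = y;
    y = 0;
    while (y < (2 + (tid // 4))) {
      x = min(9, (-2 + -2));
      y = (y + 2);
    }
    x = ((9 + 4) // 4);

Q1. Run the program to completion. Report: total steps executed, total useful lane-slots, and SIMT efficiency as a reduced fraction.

Answer: 11 steps, 76 useful, 19/22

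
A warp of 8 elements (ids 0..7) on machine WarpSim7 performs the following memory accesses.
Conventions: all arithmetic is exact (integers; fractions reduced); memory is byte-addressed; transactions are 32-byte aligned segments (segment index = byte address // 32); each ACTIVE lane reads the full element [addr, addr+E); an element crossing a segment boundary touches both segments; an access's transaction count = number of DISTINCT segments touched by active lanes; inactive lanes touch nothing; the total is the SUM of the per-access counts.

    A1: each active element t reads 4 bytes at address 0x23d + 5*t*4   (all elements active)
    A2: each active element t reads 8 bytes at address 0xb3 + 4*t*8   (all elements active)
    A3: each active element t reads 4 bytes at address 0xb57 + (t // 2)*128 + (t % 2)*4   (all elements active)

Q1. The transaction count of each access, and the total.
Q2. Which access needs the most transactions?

A1: 6 transactions
A2: 8 transactions
A3: 4 transactions

Answer: 6,8,4; total 18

Answer: A2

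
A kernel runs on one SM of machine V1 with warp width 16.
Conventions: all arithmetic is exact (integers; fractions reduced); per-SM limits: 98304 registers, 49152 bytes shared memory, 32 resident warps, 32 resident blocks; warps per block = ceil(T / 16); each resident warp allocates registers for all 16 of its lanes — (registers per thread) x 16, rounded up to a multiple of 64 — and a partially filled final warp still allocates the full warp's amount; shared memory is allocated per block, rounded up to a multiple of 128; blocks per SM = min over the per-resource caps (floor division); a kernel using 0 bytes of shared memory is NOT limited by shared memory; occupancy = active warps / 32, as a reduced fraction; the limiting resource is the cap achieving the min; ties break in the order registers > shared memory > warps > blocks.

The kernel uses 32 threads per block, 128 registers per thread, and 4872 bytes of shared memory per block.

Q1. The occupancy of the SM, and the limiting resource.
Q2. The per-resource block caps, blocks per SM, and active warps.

Answer: occupancy 9/16, limited by shared memory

registers: 24 blocks
shared memory: 9 blocks
warps: 16 blocks
blocks: 32 blocks

Answer: 9 blocks, 18 active warps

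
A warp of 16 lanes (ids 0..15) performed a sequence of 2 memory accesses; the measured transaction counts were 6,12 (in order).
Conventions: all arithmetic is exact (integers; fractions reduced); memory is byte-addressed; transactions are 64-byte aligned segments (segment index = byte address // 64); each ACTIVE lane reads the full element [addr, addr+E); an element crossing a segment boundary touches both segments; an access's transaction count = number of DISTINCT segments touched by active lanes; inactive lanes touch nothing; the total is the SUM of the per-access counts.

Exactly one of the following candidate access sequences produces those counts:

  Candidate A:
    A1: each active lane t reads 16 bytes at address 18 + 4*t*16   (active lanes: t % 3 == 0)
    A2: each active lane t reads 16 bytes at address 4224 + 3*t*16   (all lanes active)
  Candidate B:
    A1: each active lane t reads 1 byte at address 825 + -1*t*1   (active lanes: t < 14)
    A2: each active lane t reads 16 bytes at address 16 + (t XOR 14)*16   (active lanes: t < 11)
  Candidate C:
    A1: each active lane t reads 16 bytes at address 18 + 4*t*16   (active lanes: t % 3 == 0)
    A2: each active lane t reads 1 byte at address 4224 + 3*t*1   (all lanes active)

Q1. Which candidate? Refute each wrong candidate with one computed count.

B: A1 gives 1 transaction, not 6
C: A2 gives 1 transaction, not 12
A: all counts match (6,12)

Answer: A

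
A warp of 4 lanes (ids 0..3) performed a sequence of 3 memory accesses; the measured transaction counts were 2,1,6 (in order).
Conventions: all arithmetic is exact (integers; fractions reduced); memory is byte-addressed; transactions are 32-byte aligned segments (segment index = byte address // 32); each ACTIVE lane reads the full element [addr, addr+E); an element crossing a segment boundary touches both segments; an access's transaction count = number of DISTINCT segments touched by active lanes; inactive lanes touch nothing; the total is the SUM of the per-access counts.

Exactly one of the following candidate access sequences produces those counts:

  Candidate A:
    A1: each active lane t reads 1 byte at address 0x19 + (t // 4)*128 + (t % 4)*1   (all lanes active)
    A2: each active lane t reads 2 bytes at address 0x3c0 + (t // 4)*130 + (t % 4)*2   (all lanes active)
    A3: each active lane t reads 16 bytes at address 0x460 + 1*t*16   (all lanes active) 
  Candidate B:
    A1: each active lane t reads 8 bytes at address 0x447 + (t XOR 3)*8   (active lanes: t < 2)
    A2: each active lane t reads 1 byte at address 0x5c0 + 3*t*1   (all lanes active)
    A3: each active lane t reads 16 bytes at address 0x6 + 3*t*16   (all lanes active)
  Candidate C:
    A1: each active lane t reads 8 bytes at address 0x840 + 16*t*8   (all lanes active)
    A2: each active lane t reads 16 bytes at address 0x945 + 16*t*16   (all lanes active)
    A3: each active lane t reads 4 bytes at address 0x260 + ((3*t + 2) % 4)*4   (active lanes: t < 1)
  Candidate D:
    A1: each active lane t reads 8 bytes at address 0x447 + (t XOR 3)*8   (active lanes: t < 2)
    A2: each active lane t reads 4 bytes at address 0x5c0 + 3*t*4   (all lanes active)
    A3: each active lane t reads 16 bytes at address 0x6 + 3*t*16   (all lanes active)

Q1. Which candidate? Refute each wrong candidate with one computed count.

A: A1 gives 1 transaction, not 2
C: A1 gives 4 transactions, not 2
D: A2 gives 2 transactions, not 1
B: all counts match (2,1,6)

Answer: B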